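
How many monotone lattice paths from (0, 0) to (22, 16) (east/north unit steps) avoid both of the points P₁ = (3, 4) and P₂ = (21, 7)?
Number of paths = 17289381155

Inclusion–exclusion. Total paths: C(38, 22) = 22239974430. Through P₁: C(7, 3)·C(31, 19) = 4939218375. Through P₂: C(28, 21)·C(10, 1) = 11840400. Since P₁ is strictly southwest of P₂, a monotone path through both must visit P₁ then P₂; paths through both = C(7, 3)·C(21, 18)·C(10, 1) = 465500. Avoid both = 22239974430 − 4939218375 − 11840400 + 465500 = 17289381155.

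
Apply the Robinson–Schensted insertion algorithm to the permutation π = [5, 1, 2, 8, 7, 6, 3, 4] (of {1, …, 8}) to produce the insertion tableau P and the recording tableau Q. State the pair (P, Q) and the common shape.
P = [1, 2, 3, 4] / [5, 6] / [7] / [8];  Q = [1, 3, 4, 8] / [2, 5] / [6] / [7];  common shape = (4, 2, 1, 1)

Row-insert the values π_1, π_2, … into P one at a time, bumping the leftmost entry strictly greater than the inserted value down to the next row. The recording tableau Q records, in position (i, j), the step at which that cell was added to P.
  Insert 5 (step 1): P = [5];  Q = [1]
  Insert 1 (step 2): P = [1] / [5];  Q = [1] / [2]
  Insert 2 (step 3): P = [1, 2] / [5];  Q = [1, 3] / [2]
  Insert 8 (step 4): P = [1, 2, 8] / [5];  Q = [1, 3, 4] / [2]
  Insert 7 (step 5): P = [1, 2, 7] / [5, 8];  Q = [1, 3, 4] / [2, 5]
  Insert 6 (step 6): P = [1, 2, 6] / [5, 7] / [8];  Q = [1, 3, 4] / [2, 5] / [6]
  Insert 3 (step 7): P = [1, 2, 3] / [5, 6] / [7] / [8];  Q = [1, 3, 4] / [2, 5] / [6] / [7]
  Insert 4 (step 8): P = [1, 2, 3, 4] / [5, 6] / [7] / [8];  Q = [1, 3, 4, 8] / [2, 5] / [6] / [7]
Final shape: (4, 2, 1, 1).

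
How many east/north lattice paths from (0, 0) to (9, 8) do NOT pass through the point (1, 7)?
Number of paths = 24238

Total paths from (0, 0) to (9, 8): C(17, 9) = 24310. Paths through (1, 7): (paths (0, 0) → (1, 7)) × (paths (1, 7) → (9, 8)) = C(8, 1) · C(9, 8) = 8 · 9 = 72. Avoidance count = 24310 − 72 = 24238.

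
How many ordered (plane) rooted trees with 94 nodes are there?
C_93 = 60960876535340415751462563580829648891969728907438000

These ordered rooted trees are counted by the Catalan number C_n = (1/(n + 1)) · C(2n, n). For n = 93: C_93 = (1/94) · C(186, 93) = 5730322394321999080637480976597986995845154517299172000/94 = 60960876535340415751462563580829648891969728907438000.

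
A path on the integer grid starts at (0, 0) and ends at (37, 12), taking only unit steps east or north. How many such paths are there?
Number of paths = 92263734836

A monotone lattice path from (0, 0) to (37, 12) consists of 37 east steps and 12 north steps in some order, so it is determined by which 37 of the 49 steps are east. The count is C(49, 37) = 92263734836.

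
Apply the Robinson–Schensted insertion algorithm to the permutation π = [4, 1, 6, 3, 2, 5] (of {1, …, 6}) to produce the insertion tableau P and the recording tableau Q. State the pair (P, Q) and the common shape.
P = [1, 2, 5] / [3, 6] / [4];  Q = [1, 3, 6] / [2, 4] / [5];  common shape = (3, 2, 1)

Row-insert the values π_1, π_2, … into P one at a time, bumping the leftmost entry strictly greater than the inserted value down to the next row. The recording tableau Q records, in position (i, j), the step at which that cell was added to P.
  Insert 4 (step 1): P = [4];  Q = [1]
  Insert 1 (step 2): P = [1] / [4];  Q = [1] / [2]
  Insert 6 (step 3): P = [1, 6] / [4];  Q = [1, 3] / [2]
  Insert 3 (step 4): P = [1, 3] / [4, 6];  Q = [1, 3] / [2, 4]
  Insert 2 (step 5): P = [1, 2] / [3, 6] / [4];  Q = [1, 3] / [2, 4] / [5]
  Insert 5 (step 6): P = [1, 2, 5] / [3, 6] / [4];  Q = [1, 3, 6] / [2, 4] / [5]
Final shape: (3, 2, 1).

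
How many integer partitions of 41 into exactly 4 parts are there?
p(41, 4 parts) = 511

Partitions of n into exactly k parts are in bijection with partitions of n − k into at most k parts (subtract 1 from each part). So p(41, exactly 4) = p(37, parts ≤ 4). Computing via the recurrence p(m, j) = p(m, j−1) + p(m−j, j) gives 511.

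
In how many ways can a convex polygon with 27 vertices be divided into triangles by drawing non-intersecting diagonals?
C_25 = 4861946401452

These polygon triangulations are counted by the Catalan number C_n = (1/(n + 1)) · C(2n, n). For n = 25: C_25 = (1/26) · C(50, 25) = 126410606437752/26 = 4861946401452.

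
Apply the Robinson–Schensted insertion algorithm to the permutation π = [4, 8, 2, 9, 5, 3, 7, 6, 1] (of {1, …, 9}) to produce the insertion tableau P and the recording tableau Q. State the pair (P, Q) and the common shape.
P = [1, 3, 6] / [2, 5, 7] / [4, 9] / [8];  Q = [1, 2, 4] / [3, 5, 7] / [6, 8] / [9];  common shape = (3, 3, 2, 1)

Row-insert the values π_1, π_2, … into P one at a time, bumping the leftmost entry strictly greater than the inserted value down to the next row. The recording tableau Q records, in position (i, j), the step at which that cell was added to P.
  Insert 4 (step 1): P = [4];  Q = [1]
  Insert 8 (step 2): P = [4, 8];  Q = [1, 2]
  Insert 2 (step 3): P = [2, 8] / [4];  Q = [1, 2] / [3]
  Insert 9 (step 4): P = [2, 8, 9] / [4];  Q = [1, 2, 4] / [3]
  Insert 5 (step 5): P = [2, 5, 9] / [4, 8];  Q = [1, 2, 4] / [3, 5]
  Insert 3 (step 6): P = [2, 3, 9] / [4, 5] / [8];  Q = [1, 2, 4] / [3, 5] / [6]
  Insert 7 (step 7): P = [2, 3, 7] / [4, 5, 9] / [8];  Q = [1, 2, 4] / [3, 5, 7] / [6]
  Insert 6 (step 8): P = [2, 3, 6] / [4, 5, 7] / [8, 9];  Q = [1, 2, 4] / [3, 5, 7] / [6, 8]
  Insert 1 (step 9): P = [1, 3, 6] / [2, 5, 7] / [4, 9] / [8];  Q = [1, 2, 4] / [3, 5, 7] / [6, 8] / [9]
Final shape: (3, 3, 2, 1).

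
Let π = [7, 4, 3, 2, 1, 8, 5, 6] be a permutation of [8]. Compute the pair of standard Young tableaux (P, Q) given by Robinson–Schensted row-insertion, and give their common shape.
P = [1, 5, 6] / [2, 8] / [3] / [4] / [7];  Q = [1, 6, 8] / [2, 7] / [3] / [4] / [5];  common shape = (3, 2, 1, 1, 1)

Row-insert the values π_1, π_2, … into P one at a time, bumping the leftmost entry strictly greater than the inserted value down to the next row. The recording tableau Q records, in position (i, j), the step at which that cell was added to P.
  Insert 7 (step 1): P = [7];  Q = [1]
  Insert 4 (step 2): P = [4] / [7];  Q = [1] / [2]
  Insert 3 (step 3): P = [3] / [4] / [7];  Q = [1] / [2] / [3]
  Insert 2 (step 4): P = [2] / [3] / [4] / [7];  Q = [1] / [2] / [3] / [4]
  Insert 1 (step 5): P = [1] / [2] / [3] / [4] / [7];  Q = [1] / [2] / [3] / [4] / [5]
  Insert 8 (step 6): P = [1, 8] / [2] / [3] / [4] / [7];  Q = [1, 6] / [2] / [3] / [4] / [5]
  Insert 5 (step 7): P = [1, 5] / [2, 8] / [3] / [4] / [7];  Q = [1, 6] / [2, 7] / [3] / [4] / [5]
  Insert 6 (step 8): P = [1, 5, 6] / [2, 8] / [3] / [4] / [7];  Q = [1, 6, 8] / [2, 7] / [3] / [4] / [5]
Final shape: (3, 2, 1, 1, 1).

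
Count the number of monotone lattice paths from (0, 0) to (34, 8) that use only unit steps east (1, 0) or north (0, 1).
Number of paths = 118030185

A monotone lattice path from (0, 0) to (34, 8) consists of 34 east steps and 8 north steps in some order, so it is determined by which 34 of the 42 steps are east. The count is C(42, 34) = 118030185.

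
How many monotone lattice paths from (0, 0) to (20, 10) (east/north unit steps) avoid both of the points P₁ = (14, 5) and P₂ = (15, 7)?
Number of paths = 17075919

Inclusion–exclusion. Total paths: C(30, 20) = 30045015. Through P₁: C(19, 14)·C(11, 6) = 5372136. Through P₂: C(22, 15)·C(8, 5) = 9550464. Since P₁ is strictly southwest of P₂, a monotone path through both must visit P₁ then P₂; paths through both = C(19, 14)·C(3, 1)·C(8, 5) = 1953504. Avoid both = 30045015 − 5372136 − 9550464 + 1953504 = 17075919.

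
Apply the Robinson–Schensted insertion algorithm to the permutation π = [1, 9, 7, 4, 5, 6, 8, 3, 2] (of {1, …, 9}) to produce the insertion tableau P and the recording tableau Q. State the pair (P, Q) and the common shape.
P = [1, 2, 5, 6, 8] / [3] / [4] / [7] / [9];  Q = [1, 2, 5, 6, 7] / [3] / [4] / [8] / [9];  common shape = (5, 1, 1, 1, 1)

Row-insert the values π_1, π_2, … into P one at a time, bumping the leftmost entry strictly greater than the inserted value down to the next row. The recording tableau Q records, in position (i, j), the step at which that cell was added to P.
  Insert 1 (step 1): P = [1];  Q = [1]
  Insert 9 (step 2): P = [1, 9];  Q = [1, 2]
  Insert 7 (step 3): P = [1, 7] / [9];  Q = [1, 2] / [3]
  Insert 4 (step 4): P = [1, 4] / [7] / [9];  Q = [1, 2] / [3] / [4]
  Insert 5 (step 5): P = [1, 4, 5] / [7] / [9];  Q = [1, 2, 5] / [3] / [4]
  Insert 6 (step 6): P = [1, 4, 5, 6] / [7] / [9];  Q = [1, 2, 5, 6] / [3] / [4]
  Insert 8 (step 7): P = [1, 4, 5, 6, 8] / [7] / [9];  Q = [1, 2, 5, 6, 7] / [3] / [4]
  Insert 3 (step 8): P = [1, 3, 5, 6, 8] / [4] / [7] / [9];  Q = [1, 2, 5, 6, 7] / [3] / [4] / [8]
  Insert 2 (step 9): P = [1, 2, 5, 6, 8] / [3] / [4] / [7] / [9];  Q = [1, 2, 5, 6, 7] / [3] / [4] / [8] / [9]
Final shape: (5, 1, 1, 1, 1).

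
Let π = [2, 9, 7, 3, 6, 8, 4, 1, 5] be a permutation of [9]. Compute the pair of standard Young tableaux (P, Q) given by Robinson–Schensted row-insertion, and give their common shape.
P = [1, 3, 4, 5] / [2, 8] / [6] / [7] / [9];  Q = [1, 2, 5, 6] / [3, 9] / [4] / [7] / [8];  common shape = (4, 2, 1, 1, 1)

Row-insert the values π_1, π_2, … into P one at a time, bumping the leftmost entry strictly greater than the inserted value down to the next row. The recording tableau Q records, in position (i, j), the step at which that cell was added to P.
  Insert 2 (step 1): P = [2];  Q = [1]
  Insert 9 (step 2): P = [2, 9];  Q = [1, 2]
  Insert 7 (step 3): P = [2, 7] / [9];  Q = [1, 2] / [3]
  Insert 3 (step 4): P = [2, 3] / [7] / [9];  Q = [1, 2] / [3] / [4]
  Insert 6 (step 5): P = [2, 3, 6] / [7] / [9];  Q = [1, 2, 5] / [3] / [4]
  Insert 8 (step 6): P = [2, 3, 6, 8] / [7] / [9];  Q = [1, 2, 5, 6] / [3] / [4]
  Insert 4 (step 7): P = [2, 3, 4, 8] / [6] / [7] / [9];  Q = [1, 2, 5, 6] / [3] / [4] / [7]
  Insert 1 (step 8): P = [1, 3, 4, 8] / [2] / [6] / [7] / [9];  Q = [1, 2, 5, 6] / [3] / [4] / [7] / [8]
  Insert 5 (step 9): P = [1, 3, 4, 5] / [2, 8] / [6] / [7] / [9];  Q = [1, 2, 5, 6] / [3, 9] / [4] / [7] / [8]
Final shape: (4, 2, 1, 1, 1).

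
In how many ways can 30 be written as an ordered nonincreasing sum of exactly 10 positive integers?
p(30, 10 parts) = 530

Partitions of n into exactly k parts are in bijection with partitions of n − k into at most k parts (subtract 1 from each part). So p(30, exactly 10) = p(20, parts ≤ 10). Computing via the recurrence p(m, j) = p(m, j−1) + p(m−j, j) gives 530.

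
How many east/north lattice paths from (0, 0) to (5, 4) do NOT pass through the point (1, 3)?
Number of paths = 106

Total paths from (0, 0) to (5, 4): C(9, 5) = 126. Paths through (1, 3): (paths (0, 0) → (1, 3)) × (paths (1, 3) → (5, 4)) = C(4, 1) · C(5, 4) = 4 · 5 = 20. Avoidance count = 126 − 20 = 106.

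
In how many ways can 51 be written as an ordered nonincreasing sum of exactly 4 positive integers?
p(51, 4 parts) = 972

Partitions of n into exactly k parts are in bijection with partitions of n − k into at most k parts (subtract 1 from each part). So p(51, exactly 4) = p(47, parts ≤ 4). Computing via the recurrence p(m, j) = p(m, j−1) + p(m−j, j) gives 972.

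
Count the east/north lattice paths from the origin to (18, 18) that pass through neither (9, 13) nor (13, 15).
Number of paths = 6400372300

Inclusion–exclusion. Total paths: C(36, 18) = 9075135300. Through P₁: C(22, 9)·C(14, 9) = 995834840. Through P₂: C(28, 13)·C(8, 5) = 2096760960. Since P₁ is strictly southwest of P₂, a monotone path through both must visit P₁ then P₂; paths through both = C(22, 9)·C(6, 4)·C(8, 5) = 417832800. Avoid both = 9075135300 − 995834840 − 2096760960 + 417832800 = 6400372300.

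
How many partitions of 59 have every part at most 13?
p(59, parts ≤ 13) = 366566

Use the recurrence p(n, m) = p(n, m−1) + p(n−m, m): either the largest part is < m (count p(n, m−1)) or the largest part is exactly m (remove one copy of m, count p(n−m, m)). With p(0, ·) = 1 this gives p(59, parts ≤ 13) = 366566. (By conjugating Young diagrams, this also counts partitions of 59 into at most 13 parts.)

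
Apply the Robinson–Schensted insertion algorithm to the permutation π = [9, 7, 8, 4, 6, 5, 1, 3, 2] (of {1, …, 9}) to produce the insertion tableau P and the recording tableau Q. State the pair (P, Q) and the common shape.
P = [1, 2] / [3, 5] / [4, 8] / [6] / [7] / [9];  Q = [1, 3] / [2, 5] / [4, 8] / [6] / [7] / [9];  common shape = (2, 2, 2, 1, 1, 1)

Row-insert the values π_1, π_2, … into P one at a time, bumping the leftmost entry strictly greater than the inserted value down to the next row. The recording tableau Q records, in position (i, j), the step at which that cell was added to P.
  Insert 9 (step 1): P = [9];  Q = [1]
  Insert 7 (step 2): P = [7] / [9];  Q = [1] / [2]
  Insert 8 (step 3): P = [7, 8] / [9];  Q = [1, 3] / [2]
  Insert 4 (step 4): P = [4, 8] / [7] / [9];  Q = [1, 3] / [2] / [4]
  Insert 6 (step 5): P = [4, 6] / [7, 8] / [9];  Q = [1, 3] / [2, 5] / [4]
  Insert 5 (step 6): P = [4, 5] / [6, 8] / [7] / [9];  Q = [1, 3] / [2, 5] / [4] / [6]
  Insert 1 (step 7): P = [1, 5] / [4, 8] / [6] / [7] / [9];  Q = [1, 3] / [2, 5] / [4] / [6] / [7]
  Insert 3 (step 8): P = [1, 3] / [4, 5] / [6, 8] / [7] / [9];  Q = [1, 3] / [2, 5] / [4, 8] / [6] / [7]
  Insert 2 (step 9): P = [1, 2] / [3, 5] / [4, 8] / [6] / [7] / [9];  Q = [1, 3] / [2, 5] / [4, 8] / [6] / [7] / [9]
Final shape: (2, 2, 2, 1, 1, 1).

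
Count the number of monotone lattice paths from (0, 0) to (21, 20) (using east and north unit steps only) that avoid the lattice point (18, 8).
Number of paths = 268418102095

Total paths from (0, 0) to (21, 20): C(41, 21) = 269128937220. Paths through (18, 8): (paths (0, 0) → (18, 8)) × (paths (18, 8) → (21, 20)) = C(26, 18) · C(15, 3) = 1562275 · 455 = 710835125. Avoidance count = 269128937220 − 710835125 = 268418102095.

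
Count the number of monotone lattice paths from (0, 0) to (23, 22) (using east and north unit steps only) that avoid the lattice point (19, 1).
Number of paths = 4116715110800

Total paths from (0, 0) to (23, 22): C(45, 23) = 4116715363800. Paths through (19, 1): (paths (0, 0) → (19, 1)) × (paths (19, 1) → (23, 22)) = C(20, 19) · C(25, 4) = 20 · 12650 = 253000. Avoidance count = 4116715363800 − 253000 = 4116715110800.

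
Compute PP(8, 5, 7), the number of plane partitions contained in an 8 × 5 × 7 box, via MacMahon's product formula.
PP(8, 5, 7) = 201299981193168

Evaluate the triple product over i = 1..8, j = 1..5, k = 1..7. The factors are (2/1) · (3/2) · (4/3) · (5/4) · (6/5) · (7/6) · (8/7) · (3/2) · … (280 factors total). The numerators and denominators telescope so the product is an integer; carrying out the multiplication exactly gives PP(8, 5, 7) = 201299981193168.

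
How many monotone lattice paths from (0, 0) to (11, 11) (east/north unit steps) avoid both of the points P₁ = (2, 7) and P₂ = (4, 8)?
Number of paths = 633252

Inclusion–exclusion. Total paths: C(22, 11) = 705432. Through P₁: C(9, 2)·C(13, 9) = 25740. Through P₂: C(12, 4)·C(10, 7) = 59400. Since P₁ is strictly southwest of P₂, a monotone path through both must visit P₁ then P₂; paths through both = C(9, 2)·C(3, 2)·C(10, 7) = 12960. Avoid both = 705432 − 25740 − 59400 + 12960 = 633252.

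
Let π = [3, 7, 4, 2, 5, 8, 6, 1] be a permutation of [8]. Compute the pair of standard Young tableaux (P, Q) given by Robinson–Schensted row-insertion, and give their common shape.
P = [1, 4, 5, 6] / [2, 8] / [3] / [7];  Q = [1, 2, 5, 6] / [3, 7] / [4] / [8];  common shape = (4, 2, 1, 1)

Row-insert the values π_1, π_2, … into P one at a time, bumping the leftmost entry strictly greater than the inserted value down to the next row. The recording tableau Q records, in position (i, j), the step at which that cell was added to P.
  Insert 3 (step 1): P = [3];  Q = [1]
  Insert 7 (step 2): P = [3, 7];  Q = [1, 2]
  Insert 4 (step 3): P = [3, 4] / [7];  Q = [1, 2] / [3]
  Insert 2 (step 4): P = [2, 4] / [3] / [7];  Q = [1, 2] / [3] / [4]
  Insert 5 (step 5): P = [2, 4, 5] / [3] / [7];  Q = [1, 2, 5] / [3] / [4]
  Insert 8 (step 6): P = [2, 4, 5, 8] / [3] / [7];  Q = [1, 2, 5, 6] / [3] / [4]
  Insert 6 (step 7): P = [2, 4, 5, 6] / [3, 8] / [7];  Q = [1, 2, 5, 6] / [3, 7] / [4]
  Insert 1 (step 8): P = [1, 4, 5, 6] / [2, 8] / [3] / [7];  Q = [1, 2, 5, 6] / [3, 7] / [4] / [8]
Final shape: (4, 2, 1, 1).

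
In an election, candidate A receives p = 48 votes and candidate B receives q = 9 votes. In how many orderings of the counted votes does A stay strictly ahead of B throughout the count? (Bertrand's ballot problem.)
Strict-lead orderings = 6155474325

Total orderings of the 57 votes with 48 for A: C(57, 48) = 8996462475. By the Bertrand ballot formula (Cycle Lemma / reflection principle), the number of orderings in which A is strictly ahead of B throughout is (p − q)/(p + q) · C(p + q, p) = (48 − 9)/(48 + 9) · 8996462475 = 6155474325.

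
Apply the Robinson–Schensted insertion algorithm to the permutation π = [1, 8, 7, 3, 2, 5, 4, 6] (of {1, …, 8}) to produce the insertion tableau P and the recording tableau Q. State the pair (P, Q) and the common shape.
P = [1, 2, 4, 6] / [3, 5] / [7] / [8];  Q = [1, 2, 6, 8] / [3, 7] / [4] / [5];  common shape = (4, 2, 1, 1)

Row-insert the values π_1, π_2, … into P one at a time, bumping the leftmost entry strictly greater than the inserted value down to the next row. The recording tableau Q records, in position (i, j), the step at which that cell was added to P.
  Insert 1 (step 1): P = [1];  Q = [1]
  Insert 8 (step 2): P = [1, 8];  Q = [1, 2]
  Insert 7 (step 3): P = [1, 7] / [8];  Q = [1, 2] / [3]
  Insert 3 (step 4): P = [1, 3] / [7] / [8];  Q = [1, 2] / [3] / [4]
  Insert 2 (step 5): P = [1, 2] / [3] / [7] / [8];  Q = [1, 2] / [3] / [4] / [5]
  Insert 5 (step 6): P = [1, 2, 5] / [3] / [7] / [8];  Q = [1, 2, 6] / [3] / [4] / [5]
  Insert 4 (step 7): P = [1, 2, 4] / [3, 5] / [7] / [8];  Q = [1, 2, 6] / [3, 7] / [4] / [5]
  Insert 6 (step 8): P = [1, 2, 4, 6] / [3, 5] / [7] / [8];  Q = [1, 2, 6, 8] / [3, 7] / [4] / [5]
Final shape: (4, 2, 1, 1).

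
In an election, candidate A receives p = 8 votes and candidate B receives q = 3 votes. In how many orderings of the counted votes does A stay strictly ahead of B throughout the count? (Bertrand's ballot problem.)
Strict-lead orderings = 75

Total orderings of the 11 votes with 8 for A: C(11, 8) = 165. By the Bertrand ballot formula (Cycle Lemma / reflection principle), the number of orderings in which A is strictly ahead of B throughout is (p − q)/(p + q) · C(p + q, p) = (8 − 3)/(8 + 3) · 165 = 75.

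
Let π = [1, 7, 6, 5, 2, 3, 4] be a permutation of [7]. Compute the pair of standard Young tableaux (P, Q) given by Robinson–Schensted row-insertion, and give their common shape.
P = [1, 2, 3, 4] / [5] / [6] / [7];  Q = [1, 2, 6, 7] / [3] / [4] / [5];  common shape = (4, 1, 1, 1)

Row-insert the values π_1, π_2, … into P one at a time, bumping the leftmost entry strictly greater than the inserted value down to the next row. The recording tableau Q records, in position (i, j), the step at which that cell was added to P.
  Insert 1 (step 1): P = [1];  Q = [1]
  Insert 7 (step 2): P = [1, 7];  Q = [1, 2]
  Insert 6 (step 3): P = [1, 6] / [7];  Q = [1, 2] / [3]
  Insert 5 (step 4): P = [1, 5] / [6] / [7];  Q = [1, 2] / [3] / [4]
  Insert 2 (step 5): P = [1, 2] / [5] / [6] / [7];  Q = [1, 2] / [3] / [4] / [5]
  Insert 3 (step 6): P = [1, 2, 3] / [5] / [6] / [7];  Q = [1, 2, 6] / [3] / [4] / [5]
  Insert 4 (step 7): P = [1, 2, 3, 4] / [5] / [6] / [7];  Q = [1, 2, 6, 7] / [3] / [4] / [5]
Final shape: (4, 1, 1, 1).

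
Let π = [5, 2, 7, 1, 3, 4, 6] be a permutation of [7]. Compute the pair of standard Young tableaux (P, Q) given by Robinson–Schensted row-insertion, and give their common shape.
P = [1, 3, 4, 6] / [2, 7] / [5];  Q = [1, 3, 6, 7] / [2, 5] / [4];  common shape = (4, 2, 1)

Row-insert the values π_1, π_2, … into P one at a time, bumping the leftmost entry strictly greater than the inserted value down to the next row. The recording tableau Q records, in position (i, j), the step at which that cell was added to P.
  Insert 5 (step 1): P = [5];  Q = [1]
  Insert 2 (step 2): P = [2] / [5];  Q = [1] / [2]
  Insert 7 (step 3): P = [2, 7] / [5];  Q = [1, 3] / [2]
  Insert 1 (step 4): P = [1, 7] / [2] / [5];  Q = [1, 3] / [2] / [4]
  Insert 3 (step 5): P = [1, 3] / [2, 7] / [5];  Q = [1, 3] / [2, 5] / [4]
  Insert 4 (step 6): P = [1, 3, 4] / [2, 7] / [5];  Q = [1, 3, 6] / [2, 5] / [4]
  Insert 6 (step 7): P = [1, 3, 4, 6] / [2, 7] / [5];  Q = [1, 3, 6, 7] / [2, 5] / [4]
Final shape: (4, 2, 1).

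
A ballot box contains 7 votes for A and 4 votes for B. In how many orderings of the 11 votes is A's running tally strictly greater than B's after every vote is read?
Strict-lead orderings = 90

Total orderings of the 11 votes with 7 for A: C(11, 7) = 330. By the Bertrand ballot formula (Cycle Lemma / reflection principle), the number of orderings in which A is strictly ahead of B throughout is (p − q)/(p + q) · C(p + q, p) = (7 − 4)/(7 + 4) · 330 = 90.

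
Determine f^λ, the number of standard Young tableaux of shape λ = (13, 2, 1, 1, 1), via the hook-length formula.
# SYT of shape (13, 2, 1, 1, 1) = 24192

Hook-length formula: f^λ = n! / Π hook(c), product over all cells c of the Young diagram. For λ = (13, 2, 1, 1, 1), n = 18 boxes. Hook lengths by row (left-to-right, top-to-bottom): [17, 13, 11, 10, 9, 8, 7, 6, 5, 4, 3, 2, 1]; [5, 1]; [3]; [2]; [1]. Product of hooks = 264648384000. So f^λ = 18! / 264648384000 = 6402373705728000 / 264648384000 = 24192.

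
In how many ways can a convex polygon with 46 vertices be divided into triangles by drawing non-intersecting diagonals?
C_44 = 583300119592996693088040

These polygon triangulations are counted by the Catalan number C_n = (1/(n + 1)) · C(2n, n). For n = 44: C_44 = (1/45) · C(88, 44) = 26248505381684851188961800/45 = 583300119592996693088040.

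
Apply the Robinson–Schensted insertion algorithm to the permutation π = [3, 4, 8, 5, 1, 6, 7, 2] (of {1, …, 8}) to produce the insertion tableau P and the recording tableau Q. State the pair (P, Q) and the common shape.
P = [1, 2, 5, 6, 7] / [3, 4] / [8];  Q = [1, 2, 3, 6, 7] / [4, 8] / [5];  common shape = (5, 2, 1)

Row-insert the values π_1, π_2, … into P one at a time, bumping the leftmost entry strictly greater than the inserted value down to the next row. The recording tableau Q records, in position (i, j), the step at which that cell was added to P.
  Insert 3 (step 1): P = [3];  Q = [1]
  Insert 4 (step 2): P = [3, 4];  Q = [1, 2]
  Insert 8 (step 3): P = [3, 4, 8];  Q = [1, 2, 3]
  Insert 5 (step 4): P = [3, 4, 5] / [8];  Q = [1, 2, 3] / [4]
  Insert 1 (step 5): P = [1, 4, 5] / [3] / [8];  Q = [1, 2, 3] / [4] / [5]
  Insert 6 (step 6): P = [1, 4, 5, 6] / [3] / [8];  Q = [1, 2, 3, 6] / [4] / [5]
  Insert 7 (step 7): P = [1, 4, 5, 6, 7] / [3] / [8];  Q = [1, 2, 3, 6, 7] / [4] / [5]
  Insert 2 (step 8): P = [1, 2, 5, 6, 7] / [3, 4] / [8];  Q = [1, 2, 3, 6, 7] / [4, 8] / [5]
Final shape: (5, 2, 1).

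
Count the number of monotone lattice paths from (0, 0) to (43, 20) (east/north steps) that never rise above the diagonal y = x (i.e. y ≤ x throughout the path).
Number of paths = 7357397168494170

By the reflection principle (André's argument), the number of monotone paths to (43, 20) with n ≤ m that never go above y = x is C(63, 43) − C(63, 44) = 13488561475572645 − 6131164307078475 = 7357397168494170.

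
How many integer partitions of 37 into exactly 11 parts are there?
p(37, 11 parts) = 1930

Partitions of n into exactly k parts are in bijection with partitions of n − k into at most k parts (subtract 1 from each part). So p(37, exactly 11) = p(26, parts ≤ 11). Computing via the recurrence p(m, j) = p(m, j−1) + p(m−j, j) gives 1930.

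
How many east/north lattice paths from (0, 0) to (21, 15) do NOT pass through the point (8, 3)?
Number of paths = 4709853060

Total paths from (0, 0) to (21, 15): C(36, 21) = 5567902560. Paths through (8, 3): (paths (0, 0) → (8, 3)) × (paths (8, 3) → (21, 15)) = C(11, 8) · C(25, 13) = 165 · 5200300 = 858049500. Avoidance count = 5567902560 − 858049500 = 4709853060.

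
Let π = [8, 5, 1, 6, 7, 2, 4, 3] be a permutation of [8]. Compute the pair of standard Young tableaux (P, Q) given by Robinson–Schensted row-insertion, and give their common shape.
P = [1, 2, 3] / [4, 6, 7] / [5] / [8];  Q = [1, 4, 5] / [2, 6, 7] / [3] / [8];  common shape = (3, 3, 1, 1)

Row-insert the values π_1, π_2, … into P one at a time, bumping the leftmost entry strictly greater than the inserted value down to the next row. The recording tableau Q records, in position (i, j), the step at which that cell was added to P.
  Insert 8 (step 1): P = [8];  Q = [1]
  Insert 5 (step 2): P = [5] / [8];  Q = [1] / [2]
  Insert 1 (step 3): P = [1] / [5] / [8];  Q = [1] / [2] / [3]
  Insert 6 (step 4): P = [1, 6] / [5] / [8];  Q = [1, 4] / [2] / [3]
  Insert 7 (step 5): P = [1, 6, 7] / [5] / [8];  Q = [1, 4, 5] / [2] / [3]
  Insert 2 (step 6): P = [1, 2, 7] / [5, 6] / [8];  Q = [1, 4, 5] / [2, 6] / [3]
  Insert 4 (step 7): P = [1, 2, 4] / [5, 6, 7] / [8];  Q = [1, 4, 5] / [2, 6, 7] / [3]
  Insert 3 (step 8): P = [1, 2, 3] / [4, 6, 7] / [5] / [8];  Q = [1, 4, 5] / [2, 6, 7] / [3] / [8]
Final shape: (3, 3, 1, 1).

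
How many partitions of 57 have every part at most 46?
p(57, parts ≤ 46) = 614015

Use the recurrence p(n, m) = p(n, m−1) + p(n−m, m): either the largest part is < m (count p(n, m−1)) or the largest part is exactly m (remove one copy of m, count p(n−m, m)). With p(0, ·) = 1 this gives p(57, parts ≤ 46) = 614015. (By conjugating Young diagrams, this also counts partitions of 57 into at most 46 parts.)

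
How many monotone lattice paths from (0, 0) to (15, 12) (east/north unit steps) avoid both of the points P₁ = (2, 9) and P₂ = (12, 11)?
Number of paths = 11959268

Inclusion–exclusion. Total paths: C(27, 15) = 17383860. Through P₁: C(11, 2)·C(16, 13) = 30800. Through P₂: C(23, 12)·C(4, 3) = 5408312. Since P₁ is strictly southwest of P₂, a monotone path through both must visit P₁ then P₂; paths through both = C(11, 2)·C(12, 10)·C(4, 3) = 14520. Avoid both = 17383860 − 30800 − 5408312 + 14520 = 11959268.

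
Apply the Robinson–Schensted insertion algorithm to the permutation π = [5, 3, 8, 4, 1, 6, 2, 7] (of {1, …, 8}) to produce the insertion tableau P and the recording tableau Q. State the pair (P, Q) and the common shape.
P = [1, 2, 6, 7] / [3, 4] / [5, 8];  Q = [1, 3, 6, 8] / [2, 4] / [5, 7];  common shape = (4, 2, 2)

Row-insert the values π_1, π_2, … into P one at a time, bumping the leftmost entry strictly greater than the inserted value down to the next row. The recording tableau Q records, in position (i, j), the step at which that cell was added to P.
  Insert 5 (step 1): P = [5];  Q = [1]
  Insert 3 (step 2): P = [3] / [5];  Q = [1] / [2]
  Insert 8 (step 3): P = [3, 8] / [5];  Q = [1, 3] / [2]
  Insert 4 (step 4): P = [3, 4] / [5, 8];  Q = [1, 3] / [2, 4]
  Insert 1 (step 5): P = [1, 4] / [3, 8] / [5];  Q = [1, 3] / [2, 4] / [5]
  Insert 6 (step 6): P = [1, 4, 6] / [3, 8] / [5];  Q = [1, 3, 6] / [2, 4] / [5]
  Insert 2 (step 7): P = [1, 2, 6] / [3, 4] / [5, 8];  Q = [1, 3, 6] / [2, 4] / [5, 7]
  Insert 7 (step 8): P = [1, 2, 6, 7] / [3, 4] / [5, 8];  Q = [1, 3, 6, 8] / [2, 4] / [5, 7]
Final shape: (4, 2, 2).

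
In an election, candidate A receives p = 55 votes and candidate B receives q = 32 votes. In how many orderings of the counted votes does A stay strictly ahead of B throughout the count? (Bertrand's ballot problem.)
Strict-lead orderings = 166792580167279119416034

Total orderings of the 87 votes with 55 for A: C(87, 55) = 630911064111012321269346. By the Bertrand ballot formula (Cycle Lemma / reflection principle), the number of orderings in which A is strictly ahead of B throughout is (p − q)/(p + q) · C(p + q, p) = (55 − 32)/(55 + 32) · 630911064111012321269346 = 166792580167279119416034.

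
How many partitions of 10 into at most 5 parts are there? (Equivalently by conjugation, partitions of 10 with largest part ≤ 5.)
p(10, parts ≤ 5) = 30

Partitions of 10 with all parts ≤ 5: 5+5, 5+4+1, 5+3+2, 5+3+1+1, 5+2+2+1, 5+2+1+1+1, 5+1+1+1+1+1, 4+4+2, 4+4+1+1, 4+3+3, 4+3+2+1, 4+3+1+1+1, 4+2+2+2, 4+2+2+1+1, 4+2+1+1+1+1, 4+1+1+1+1+1+1, 3+3+3+1, 3+3+2+2, 3+3+2+1+1, 3+3+1+1+1+1, 3+2+2+2+1, 3+2+2+1+1+1, 3+2+1+1+1+1+1, 3+1+1+1+1+1+1+1, 2+2+2+2+2, 2+2+2+2+1+1, 2+2+2+1+1+1+1, 2+2+1+1+1+1+1+1, 2+1+1+1+1+1+1+1+1, 1+1+1+1+1+1+1+1+1+1. Count = 30.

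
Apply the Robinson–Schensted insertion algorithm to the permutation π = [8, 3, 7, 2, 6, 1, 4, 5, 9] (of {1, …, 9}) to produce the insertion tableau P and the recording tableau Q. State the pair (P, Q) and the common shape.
P = [1, 4, 5, 9] / [2, 6] / [3, 7] / [8];  Q = [1, 3, 8, 9] / [2, 5] / [4, 7] / [6];  common shape = (4, 2, 2, 1)

Row-insert the values π_1, π_2, … into P one at a time, bumping the leftmost entry strictly greater than the inserted value down to the next row. The recording tableau Q records, in position (i, j), the step at which that cell was added to P.
  Insert 8 (step 1): P = [8];  Q = [1]
  Insert 3 (step 2): P = [3] / [8];  Q = [1] / [2]
  Insert 7 (step 3): P = [3, 7] / [8];  Q = [1, 3] / [2]
  Insert 2 (step 4): P = [2, 7] / [3] / [8];  Q = [1, 3] / [2] / [4]
  Insert 6 (step 5): P = [2, 6] / [3, 7] / [8];  Q = [1, 3] / [2, 5] / [4]
  Insert 1 (step 6): P = [1, 6] / [2, 7] / [3] / [8];  Q = [1, 3] / [2, 5] / [4] / [6]
  Insert 4 (step 7): P = [1, 4] / [2, 6] / [3, 7] / [8];  Q = [1, 3] / [2, 5] / [4, 7] / [6]
  Insert 5 (step 8): P = [1, 4, 5] / [2, 6] / [3, 7] / [8];  Q = [1, 3, 8] / [2, 5] / [4, 7] / [6]
  Insert 9 (step 9): P = [1, 4, 5, 9] / [2, 6] / [3, 7] / [8];  Q = [1, 3, 8, 9] / [2, 5] / [4, 7] / [6]
Final shape: (4, 2, 2, 1).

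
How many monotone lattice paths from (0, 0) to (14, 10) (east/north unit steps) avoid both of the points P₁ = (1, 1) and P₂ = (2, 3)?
Number of paths = 764864

Inclusion–exclusion. Total paths: C(24, 14) = 1961256. Through P₁: C(2, 1)·C(22, 13) = 994840. Through P₂: C(5, 2)·C(19, 12) = 503880. Since P₁ is strictly southwest of P₂, a monotone path through both must visit P₁ then P₂; paths through both = C(2, 1)·C(3, 1)·C(19, 12) = 302328. Avoid both = 1961256 − 994840 − 503880 + 302328 = 764864.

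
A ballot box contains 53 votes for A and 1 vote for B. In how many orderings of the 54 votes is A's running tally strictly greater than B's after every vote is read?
Strict-lead orderings = 52

Total orderings of the 54 votes with 53 for A: C(54, 53) = 54. By the Bertrand ballot formula (Cycle Lemma / reflection principle), the number of orderings in which A is strictly ahead of B throughout is (p − q)/(p + q) · C(p + q, p) = (53 − 1)/(53 + 1) · 54 = 52.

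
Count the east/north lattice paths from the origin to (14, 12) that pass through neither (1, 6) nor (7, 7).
Number of paths = 6788440

Inclusion–exclusion. Total paths: C(26, 14) = 9657700. Through P₁: C(7, 1)·C(19, 13) = 189924. Through P₂: C(14, 7)·C(12, 7) = 2718144. Since P₁ is strictly southwest of P₂, a monotone path through both must visit P₁ then P₂; paths through both = C(7, 1)·C(7, 6)·C(12, 7) = 38808. Avoid both = 9657700 − 189924 − 2718144 + 38808 = 6788440.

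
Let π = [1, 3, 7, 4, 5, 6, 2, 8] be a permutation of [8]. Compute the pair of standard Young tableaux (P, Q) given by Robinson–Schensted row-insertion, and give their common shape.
P = [1, 2, 4, 5, 6, 8] / [3] / [7];  Q = [1, 2, 3, 5, 6, 8] / [4] / [7];  common shape = (6, 1, 1)

Row-insert the values π_1, π_2, … into P one at a time, bumping the leftmost entry strictly greater than the inserted value down to the next row. The recording tableau Q records, in position (i, j), the step at which that cell was added to P.
  Insert 1 (step 1): P = [1];  Q = [1]
  Insert 3 (step 2): P = [1, 3];  Q = [1, 2]
  Insert 7 (step 3): P = [1, 3, 7];  Q = [1, 2, 3]
  Insert 4 (step 4): P = [1, 3, 4] / [7];  Q = [1, 2, 3] / [4]
  Insert 5 (step 5): P = [1, 3, 4, 5] / [7];  Q = [1, 2, 3, 5] / [4]
  Insert 6 (step 6): P = [1, 3, 4, 5, 6] / [7];  Q = [1, 2, 3, 5, 6] / [4]
  Insert 2 (step 7): P = [1, 2, 4, 5, 6] / [3] / [7];  Q = [1, 2, 3, 5, 6] / [4] / [7]
  Insert 8 (step 8): P = [1, 2, 4, 5, 6, 8] / [3] / [7];  Q = [1, 2, 3, 5, 6, 8] / [4] / [7]
Final shape: (6, 1, 1).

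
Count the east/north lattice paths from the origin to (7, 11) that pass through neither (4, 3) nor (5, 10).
Number of paths = 17880

Inclusion–exclusion. Total paths: C(18, 7) = 31824. Through P₁: C(7, 4)·C(11, 3) = 5775. Through P₂: C(15, 5)·C(3, 2) = 9009. Since P₁ is strictly southwest of P₂, a monotone path through both must visit P₁ then P₂; paths through both = C(7, 4)·C(8, 1)·C(3, 2) = 840. Avoid both = 31824 − 5775 − 9009 + 840 = 17880.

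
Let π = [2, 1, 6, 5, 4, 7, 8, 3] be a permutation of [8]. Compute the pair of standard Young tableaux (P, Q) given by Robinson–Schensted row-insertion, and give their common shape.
P = [1, 3, 7, 8] / [2, 4] / [5] / [6];  Q = [1, 3, 6, 7] / [2, 4] / [5] / [8];  common shape = (4, 2, 1, 1)

Row-insert the values π_1, π_2, … into P one at a time, bumping the leftmost entry strictly greater than the inserted value down to the next row. The recording tableau Q records, in position (i, j), the step at which that cell was added to P.
  Insert 2 (step 1): P = [2];  Q = [1]
  Insert 1 (step 2): P = [1] / [2];  Q = [1] / [2]
  Insert 6 (step 3): P = [1, 6] / [2];  Q = [1, 3] / [2]
  Insert 5 (step 4): P = [1, 5] / [2, 6];  Q = [1, 3] / [2, 4]
  Insert 4 (step 5): P = [1, 4] / [2, 5] / [6];  Q = [1, 3] / [2, 4] / [5]
  Insert 7 (step 6): P = [1, 4, 7] / [2, 5] / [6];  Q = [1, 3, 6] / [2, 4] / [5]
  Insert 8 (step 7): P = [1, 4, 7, 8] / [2, 5] / [6];  Q = [1, 3, 6, 7] / [2, 4] / [5]
  Insert 3 (step 8): P = [1, 3, 7, 8] / [2, 4] / [5] / [6];  Q = [1, 3, 6, 7] / [2, 4] / [5] / [8]
Final shape: (4, 2, 1, 1).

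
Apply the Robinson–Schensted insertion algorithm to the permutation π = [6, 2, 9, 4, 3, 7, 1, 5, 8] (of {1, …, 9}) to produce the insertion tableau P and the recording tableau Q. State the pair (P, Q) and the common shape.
P = [1, 3, 5, 8] / [2, 7] / [4, 9] / [6];  Q = [1, 3, 6, 9] / [2, 4] / [5, 8] / [7];  common shape = (4, 2, 2, 1)

Row-insert the values π_1, π_2, … into P one at a time, bumping the leftmost entry strictly greater than the inserted value down to the next row. The recording tableau Q records, in position (i, j), the step at which that cell was added to P.
  Insert 6 (step 1): P = [6];  Q = [1]
  Insert 2 (step 2): P = [2] / [6];  Q = [1] / [2]
  Insert 9 (step 3): P = [2, 9] / [6];  Q = [1, 3] / [2]
  Insert 4 (step 4): P = [2, 4] / [6, 9];  Q = [1, 3] / [2, 4]
  Insert 3 (step 5): P = [2, 3] / [4, 9] / [6];  Q = [1, 3] / [2, 4] / [5]
  Insert 7 (step 6): P = [2, 3, 7] / [4, 9] / [6];  Q = [1, 3, 6] / [2, 4] / [5]
  Insert 1 (step 7): P = [1, 3, 7] / [2, 9] / [4] / [6];  Q = [1, 3, 6] / [2, 4] / [5] / [7]
  Insert 5 (step 8): P = [1, 3, 5] / [2, 7] / [4, 9] / [6];  Q = [1, 3, 6] / [2, 4] / [5, 8] / [7]
  Insert 8 (step 9): P = [1, 3, 5, 8] / [2, 7] / [4, 9] / [6];  Q = [1, 3, 6, 9] / [2, 4] / [5, 8] / [7]
Final shape: (4, 2, 2, 1).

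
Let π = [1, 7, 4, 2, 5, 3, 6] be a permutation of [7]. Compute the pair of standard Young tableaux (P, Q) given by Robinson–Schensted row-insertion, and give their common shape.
P = [1, 2, 3, 6] / [4, 5] / [7];  Q = [1, 2, 5, 7] / [3, 6] / [4];  common shape = (4, 2, 1)

Row-insert the values π_1, π_2, … into P one at a time, bumping the leftmost entry strictly greater than the inserted value down to the next row. The recording tableau Q records, in position (i, j), the step at which that cell was added to P.
  Insert 1 (step 1): P = [1];  Q = [1]
  Insert 7 (step 2): P = [1, 7];  Q = [1, 2]
  Insert 4 (step 3): P = [1, 4] / [7];  Q = [1, 2] / [3]
  Insert 2 (step 4): P = [1, 2] / [4] / [7];  Q = [1, 2] / [3] / [4]
  Insert 5 (step 5): P = [1, 2, 5] / [4] / [7];  Q = [1, 2, 5] / [3] / [4]
  Insert 3 (step 6): P = [1, 2, 3] / [4, 5] / [7];  Q = [1, 2, 5] / [3, 6] / [4]
  Insert 6 (step 7): P = [1, 2, 3, 6] / [4, 5] / [7];  Q = [1, 2, 5, 7] / [3, 6] / [4]
Final shape: (4, 2, 1).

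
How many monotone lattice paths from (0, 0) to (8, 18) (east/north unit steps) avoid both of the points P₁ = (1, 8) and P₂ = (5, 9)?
Number of paths = 956703

Inclusion–exclusion. Total paths: C(26, 8) = 1562275. Through P₁: C(9, 1)·C(17, 7) = 175032. Through P₂: C(14, 5)·C(12, 3) = 440440. Since P₁ is strictly southwest of P₂, a monotone path through both must visit P₁ then P₂; paths through both = C(9, 1)·C(5, 4)·C(12, 3) = 9900. Avoid both = 1562275 − 175032 − 440440 + 9900 = 956703.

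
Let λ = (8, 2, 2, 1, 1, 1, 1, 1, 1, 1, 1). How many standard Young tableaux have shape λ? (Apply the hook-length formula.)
# SYT of shape (8, 2, 2, 1, 1, 1, 1, 1, 1, 1, 1) = 2351440

Hook-length formula: f^λ = n! / Π hook(c), product over all cells c of the Young diagram. For λ = (8, 2, 2, 1, 1, 1, 1, 1, 1, 1, 1), n = 20 boxes. Hook lengths by row (left-to-right, top-to-bottom): [18, 9, 6, 5, 4, 3, 2, 1]; [11, 2]; [10, 1]; [8]; [7]; [6]; [5]; [4]; [3]; [2]; [1]. Product of hooks = 1034643456000. So f^λ = 20! / 1034643456000 = 2432902008176640000 / 1034643456000 = 2351440.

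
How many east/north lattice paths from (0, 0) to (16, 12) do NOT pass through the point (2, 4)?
Number of paths = 25625205

Total paths from (0, 0) to (16, 12): C(28, 16) = 30421755. Paths through (2, 4): (paths (0, 0) → (2, 4)) × (paths (2, 4) → (16, 12)) = C(6, 2) · C(22, 14) = 15 · 319770 = 4796550. Avoidance count = 30421755 − 4796550 = 25625205.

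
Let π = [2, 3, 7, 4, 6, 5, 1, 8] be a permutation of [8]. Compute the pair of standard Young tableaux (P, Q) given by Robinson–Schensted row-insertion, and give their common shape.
P = [1, 3, 4, 5, 8] / [2] / [6] / [7];  Q = [1, 2, 3, 5, 8] / [4] / [6] / [7];  common shape = (5, 1, 1, 1)

Row-insert the values π_1, π_2, … into P one at a time, bumping the leftmost entry strictly greater than the inserted value down to the next row. The recording tableau Q records, in position (i, j), the step at which that cell was added to P.
  Insert 2 (step 1): P = [2];  Q = [1]
  Insert 3 (step 2): P = [2, 3];  Q = [1, 2]
  Insert 7 (step 3): P = [2, 3, 7];  Q = [1, 2, 3]
  Insert 4 (step 4): P = [2, 3, 4] / [7];  Q = [1, 2, 3] / [4]
  Insert 6 (step 5): P = [2, 3, 4, 6] / [7];  Q = [1, 2, 3, 5] / [4]
  Insert 5 (step 6): P = [2, 3, 4, 5] / [6] / [7];  Q = [1, 2, 3, 5] / [4] / [6]
  Insert 1 (step 7): P = [1, 3, 4, 5] / [2] / [6] / [7];  Q = [1, 2, 3, 5] / [4] / [6] / [7]
  Insert 8 (step 8): P = [1, 3, 4, 5, 8] / [2] / [6] / [7];  Q = [1, 2, 3, 5, 8] / [4] / [6] / [7]
Final shape: (5, 1, 1, 1).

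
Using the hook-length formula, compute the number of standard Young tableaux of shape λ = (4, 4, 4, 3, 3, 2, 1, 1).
# SYT of shape (4, 4, 4, 3, 3, 2, 1, 1) = 581981400

Hook-length formula: f^λ = n! / Π hook(c), product over all cells c of the Young diagram. For λ = (4, 4, 4, 3, 3, 2, 1, 1), n = 22 boxes. Hook lengths by row (left-to-right, top-to-bottom): [11, 8, 6, 3]; [10, 7, 5, 2]; [9, 6, 4, 1]; [7, 4, 2]; [6, 3, 1]; [4, 1]; [2]; [1]. Product of hooks = 1931334451200. So f^λ = 22! / 1931334451200 = 1124000727777607680000 / 1931334451200 = 581981400.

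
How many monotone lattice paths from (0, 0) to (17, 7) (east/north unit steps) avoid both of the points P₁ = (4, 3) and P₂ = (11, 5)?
Number of paths = 175780

Inclusion–exclusion. Total paths: C(24, 17) = 346104. Through P₁: C(7, 4)·C(17, 13) = 83300. Through P₂: C(16, 11)·C(8, 6) = 122304. Since P₁ is strictly southwest of P₂, a monotone path through both must visit P₁ then P₂; paths through both = C(7, 4)·C(9, 7)·C(8, 6) = 35280. Avoid both = 346104 − 83300 − 122304 + 35280 = 175780.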